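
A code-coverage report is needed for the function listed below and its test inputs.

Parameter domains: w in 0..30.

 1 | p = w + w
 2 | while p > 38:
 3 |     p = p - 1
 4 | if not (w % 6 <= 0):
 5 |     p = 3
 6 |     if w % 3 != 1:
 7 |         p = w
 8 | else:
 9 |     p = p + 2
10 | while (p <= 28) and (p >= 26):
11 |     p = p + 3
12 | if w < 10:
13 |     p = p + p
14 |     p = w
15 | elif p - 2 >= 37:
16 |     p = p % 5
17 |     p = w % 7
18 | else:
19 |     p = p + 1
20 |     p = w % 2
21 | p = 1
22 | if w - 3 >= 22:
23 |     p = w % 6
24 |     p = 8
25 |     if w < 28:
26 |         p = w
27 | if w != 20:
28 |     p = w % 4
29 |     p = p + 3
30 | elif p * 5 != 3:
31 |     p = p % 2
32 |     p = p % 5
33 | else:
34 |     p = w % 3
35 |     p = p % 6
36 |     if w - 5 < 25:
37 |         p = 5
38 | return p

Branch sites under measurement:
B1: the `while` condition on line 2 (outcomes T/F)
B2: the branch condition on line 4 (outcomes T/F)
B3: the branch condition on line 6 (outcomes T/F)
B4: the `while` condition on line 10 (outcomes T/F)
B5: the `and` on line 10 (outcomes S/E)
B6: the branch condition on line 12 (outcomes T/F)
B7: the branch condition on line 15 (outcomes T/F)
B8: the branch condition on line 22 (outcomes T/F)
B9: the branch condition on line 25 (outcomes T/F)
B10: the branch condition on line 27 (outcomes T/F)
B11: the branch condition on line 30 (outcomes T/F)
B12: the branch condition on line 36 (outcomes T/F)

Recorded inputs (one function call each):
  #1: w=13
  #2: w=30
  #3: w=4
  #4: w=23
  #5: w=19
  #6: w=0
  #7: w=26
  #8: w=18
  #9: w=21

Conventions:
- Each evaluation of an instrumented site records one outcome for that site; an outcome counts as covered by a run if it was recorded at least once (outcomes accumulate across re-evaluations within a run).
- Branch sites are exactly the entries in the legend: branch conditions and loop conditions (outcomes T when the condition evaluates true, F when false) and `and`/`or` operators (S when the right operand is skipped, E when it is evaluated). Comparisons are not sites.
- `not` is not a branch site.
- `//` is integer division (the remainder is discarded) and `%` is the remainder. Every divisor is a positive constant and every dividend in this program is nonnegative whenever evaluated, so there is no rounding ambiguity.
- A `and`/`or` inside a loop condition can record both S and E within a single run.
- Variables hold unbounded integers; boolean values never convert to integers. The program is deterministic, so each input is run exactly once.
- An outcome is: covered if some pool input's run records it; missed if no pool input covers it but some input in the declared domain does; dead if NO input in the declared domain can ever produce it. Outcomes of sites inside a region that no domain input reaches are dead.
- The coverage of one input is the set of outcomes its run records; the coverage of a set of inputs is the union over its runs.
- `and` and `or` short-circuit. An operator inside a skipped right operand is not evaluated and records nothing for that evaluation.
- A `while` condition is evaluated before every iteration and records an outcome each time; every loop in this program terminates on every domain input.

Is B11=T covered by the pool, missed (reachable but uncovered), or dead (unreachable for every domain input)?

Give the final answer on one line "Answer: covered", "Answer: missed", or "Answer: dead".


no pool input records B11=T
but domain input (w=20) does record it -> reachable, so missed
Answer: missed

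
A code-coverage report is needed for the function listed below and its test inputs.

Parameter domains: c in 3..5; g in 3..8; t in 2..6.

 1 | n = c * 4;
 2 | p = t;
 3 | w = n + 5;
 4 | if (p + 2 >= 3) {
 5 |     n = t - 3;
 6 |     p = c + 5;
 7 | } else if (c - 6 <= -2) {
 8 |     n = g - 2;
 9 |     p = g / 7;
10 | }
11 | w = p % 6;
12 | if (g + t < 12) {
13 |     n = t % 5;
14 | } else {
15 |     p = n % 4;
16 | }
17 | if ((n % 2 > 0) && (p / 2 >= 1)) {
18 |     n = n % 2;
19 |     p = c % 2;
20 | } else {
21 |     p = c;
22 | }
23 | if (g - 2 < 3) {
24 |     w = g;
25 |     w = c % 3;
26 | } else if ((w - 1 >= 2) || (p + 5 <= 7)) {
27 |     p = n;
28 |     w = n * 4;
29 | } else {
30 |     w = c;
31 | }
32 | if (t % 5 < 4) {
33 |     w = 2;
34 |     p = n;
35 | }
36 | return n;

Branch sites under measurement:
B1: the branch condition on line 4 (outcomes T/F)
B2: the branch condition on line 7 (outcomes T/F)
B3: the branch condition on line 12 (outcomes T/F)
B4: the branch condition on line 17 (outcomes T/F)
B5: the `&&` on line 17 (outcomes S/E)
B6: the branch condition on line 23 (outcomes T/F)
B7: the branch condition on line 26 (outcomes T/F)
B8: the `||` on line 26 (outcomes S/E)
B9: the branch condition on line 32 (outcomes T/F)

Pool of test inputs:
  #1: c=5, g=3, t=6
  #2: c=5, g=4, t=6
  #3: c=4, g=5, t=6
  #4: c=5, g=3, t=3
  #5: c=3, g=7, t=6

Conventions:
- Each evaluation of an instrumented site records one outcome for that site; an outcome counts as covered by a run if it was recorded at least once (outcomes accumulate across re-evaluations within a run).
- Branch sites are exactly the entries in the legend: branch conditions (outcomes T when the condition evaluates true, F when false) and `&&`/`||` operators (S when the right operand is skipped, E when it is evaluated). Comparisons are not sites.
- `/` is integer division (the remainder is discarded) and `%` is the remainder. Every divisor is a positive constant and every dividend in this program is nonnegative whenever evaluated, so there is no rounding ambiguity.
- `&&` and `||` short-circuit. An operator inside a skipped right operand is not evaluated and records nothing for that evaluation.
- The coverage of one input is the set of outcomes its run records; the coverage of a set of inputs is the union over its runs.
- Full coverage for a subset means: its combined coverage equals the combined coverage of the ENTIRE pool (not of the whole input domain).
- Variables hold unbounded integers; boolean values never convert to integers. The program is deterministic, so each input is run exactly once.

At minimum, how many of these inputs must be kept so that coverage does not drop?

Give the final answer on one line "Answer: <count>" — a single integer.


run #1 (c=5, g=3, t=6) runs B1->T, B3->T, B5->E, B4->T, B6->T, B9->T; records B1=T, B3=T, B4=T, B5=E, B6=T, B9=T
run #2 (c=5, g=4, t=6) runs B1->T, B3->T, B5->E, B4->T, B6->T, B9->T; records B1=T, B3=T, B4=T, B5=E, B6=T, B9=T
run #3 (c=4, g=5, t=6) runs B1->T, B3->T, B5->E, B4->T, B6->F, B8->S, B7->T, B9->T; records B1=T, B3=T, B4=T, B5=E, B6=F, B7=T, B8=S, B9=T
run #4 (c=5, g=3, t=3) runs B1->T, B3->T, B5->E, B4->T, B6->T, B9->T; records B1=T, B3=T, B4=T, B5=E, B6=T, B9=T
run #5 (c=3, g=7, t=6) runs B1->T, B3->F, B5->E, B4->T, B6->F, B8->E, B7->T, B9->T; records B1=T, B3=F, B4=T, B5=E, B6=F, B7=T, B8=E, B9=T
union over all inputs: B1=T, B3=T, B3=F, B4=T, B5=E, B6=T, B6=F, B7=T, B8=S, B8=E, B9=T (11 outcomes)
every size-1 subset falls short of the 11 outcomes (best: 8/11)
every size-2 subset falls short of the 11 outcomes (best: 10/11)
size 3: inputs {1, 3, 5} cover all 11 outcomes, and no lexicographically smaller subset of this size does
Answer: 3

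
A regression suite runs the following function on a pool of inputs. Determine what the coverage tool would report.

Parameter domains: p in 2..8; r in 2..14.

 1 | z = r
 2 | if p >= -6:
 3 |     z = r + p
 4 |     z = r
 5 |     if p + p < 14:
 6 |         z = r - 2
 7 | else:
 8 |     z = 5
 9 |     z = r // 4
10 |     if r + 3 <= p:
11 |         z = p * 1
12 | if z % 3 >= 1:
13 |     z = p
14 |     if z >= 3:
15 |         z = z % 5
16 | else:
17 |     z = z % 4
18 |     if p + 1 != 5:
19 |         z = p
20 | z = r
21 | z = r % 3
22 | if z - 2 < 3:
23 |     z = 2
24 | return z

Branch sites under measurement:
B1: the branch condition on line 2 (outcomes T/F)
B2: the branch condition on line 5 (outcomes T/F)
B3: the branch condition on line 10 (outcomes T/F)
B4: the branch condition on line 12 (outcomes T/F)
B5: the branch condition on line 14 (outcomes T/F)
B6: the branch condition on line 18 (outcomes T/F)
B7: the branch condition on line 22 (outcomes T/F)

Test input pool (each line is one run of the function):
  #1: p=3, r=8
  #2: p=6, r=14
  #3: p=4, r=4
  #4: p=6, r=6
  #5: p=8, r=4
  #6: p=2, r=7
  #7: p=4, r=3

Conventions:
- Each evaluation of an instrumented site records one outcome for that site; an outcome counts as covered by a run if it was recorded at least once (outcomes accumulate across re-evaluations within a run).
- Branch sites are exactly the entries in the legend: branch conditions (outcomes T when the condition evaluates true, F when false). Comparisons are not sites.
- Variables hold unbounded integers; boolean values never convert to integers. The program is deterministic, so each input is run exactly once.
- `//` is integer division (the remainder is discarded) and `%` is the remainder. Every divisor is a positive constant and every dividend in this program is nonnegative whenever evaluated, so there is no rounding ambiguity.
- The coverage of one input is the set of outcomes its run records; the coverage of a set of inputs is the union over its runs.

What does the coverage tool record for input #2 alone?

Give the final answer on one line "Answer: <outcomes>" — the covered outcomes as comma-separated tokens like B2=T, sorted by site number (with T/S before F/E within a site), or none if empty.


Simulating input #2 (p=6, r=14) step by step:
  B1->T, B2->T, B4->F, B6->T, B7->T
collecting distinct outcomes: B1=T, B2=T, B4=F, B6=T, B7=T
Answer: B1=T, B2=T, B4=F, B6=T, B7=T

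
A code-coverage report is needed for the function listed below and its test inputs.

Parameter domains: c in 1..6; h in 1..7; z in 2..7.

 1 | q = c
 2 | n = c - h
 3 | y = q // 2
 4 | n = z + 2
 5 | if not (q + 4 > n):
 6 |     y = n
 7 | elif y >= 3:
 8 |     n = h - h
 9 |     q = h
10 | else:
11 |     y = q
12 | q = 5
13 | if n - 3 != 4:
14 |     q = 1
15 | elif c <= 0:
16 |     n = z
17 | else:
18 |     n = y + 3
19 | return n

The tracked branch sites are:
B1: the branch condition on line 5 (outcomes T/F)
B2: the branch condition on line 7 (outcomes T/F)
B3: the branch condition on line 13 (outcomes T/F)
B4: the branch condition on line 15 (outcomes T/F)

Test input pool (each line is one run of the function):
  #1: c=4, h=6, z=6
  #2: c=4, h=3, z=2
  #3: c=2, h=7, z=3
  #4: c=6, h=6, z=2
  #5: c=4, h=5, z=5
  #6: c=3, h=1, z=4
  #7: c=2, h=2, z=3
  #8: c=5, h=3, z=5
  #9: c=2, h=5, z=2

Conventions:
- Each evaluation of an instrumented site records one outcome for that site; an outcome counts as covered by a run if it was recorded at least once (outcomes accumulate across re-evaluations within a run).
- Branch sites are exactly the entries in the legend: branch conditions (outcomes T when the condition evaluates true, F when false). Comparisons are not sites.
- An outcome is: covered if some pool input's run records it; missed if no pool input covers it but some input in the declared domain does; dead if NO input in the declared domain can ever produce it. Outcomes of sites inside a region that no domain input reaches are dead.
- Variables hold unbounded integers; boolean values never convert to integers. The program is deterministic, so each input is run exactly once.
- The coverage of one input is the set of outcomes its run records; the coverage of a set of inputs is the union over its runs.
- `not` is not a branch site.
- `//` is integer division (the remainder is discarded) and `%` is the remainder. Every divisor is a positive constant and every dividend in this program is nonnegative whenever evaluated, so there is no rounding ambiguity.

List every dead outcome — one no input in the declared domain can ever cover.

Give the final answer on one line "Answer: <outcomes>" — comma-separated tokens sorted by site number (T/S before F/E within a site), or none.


exhaustive pass over the 252-input domain:
  B4=T: never recorded by any domain input -> dead
  reachable outcomes have witnesses, e.g. B1=T (e.g. c=1, h=1, z=3), B1=F (e.g. c=1, h=1, z=2), B2=T (e.g. c=6, h=1, z=2), B2=F (e.g. c=1, h=1, z=2)
Answer: B4=T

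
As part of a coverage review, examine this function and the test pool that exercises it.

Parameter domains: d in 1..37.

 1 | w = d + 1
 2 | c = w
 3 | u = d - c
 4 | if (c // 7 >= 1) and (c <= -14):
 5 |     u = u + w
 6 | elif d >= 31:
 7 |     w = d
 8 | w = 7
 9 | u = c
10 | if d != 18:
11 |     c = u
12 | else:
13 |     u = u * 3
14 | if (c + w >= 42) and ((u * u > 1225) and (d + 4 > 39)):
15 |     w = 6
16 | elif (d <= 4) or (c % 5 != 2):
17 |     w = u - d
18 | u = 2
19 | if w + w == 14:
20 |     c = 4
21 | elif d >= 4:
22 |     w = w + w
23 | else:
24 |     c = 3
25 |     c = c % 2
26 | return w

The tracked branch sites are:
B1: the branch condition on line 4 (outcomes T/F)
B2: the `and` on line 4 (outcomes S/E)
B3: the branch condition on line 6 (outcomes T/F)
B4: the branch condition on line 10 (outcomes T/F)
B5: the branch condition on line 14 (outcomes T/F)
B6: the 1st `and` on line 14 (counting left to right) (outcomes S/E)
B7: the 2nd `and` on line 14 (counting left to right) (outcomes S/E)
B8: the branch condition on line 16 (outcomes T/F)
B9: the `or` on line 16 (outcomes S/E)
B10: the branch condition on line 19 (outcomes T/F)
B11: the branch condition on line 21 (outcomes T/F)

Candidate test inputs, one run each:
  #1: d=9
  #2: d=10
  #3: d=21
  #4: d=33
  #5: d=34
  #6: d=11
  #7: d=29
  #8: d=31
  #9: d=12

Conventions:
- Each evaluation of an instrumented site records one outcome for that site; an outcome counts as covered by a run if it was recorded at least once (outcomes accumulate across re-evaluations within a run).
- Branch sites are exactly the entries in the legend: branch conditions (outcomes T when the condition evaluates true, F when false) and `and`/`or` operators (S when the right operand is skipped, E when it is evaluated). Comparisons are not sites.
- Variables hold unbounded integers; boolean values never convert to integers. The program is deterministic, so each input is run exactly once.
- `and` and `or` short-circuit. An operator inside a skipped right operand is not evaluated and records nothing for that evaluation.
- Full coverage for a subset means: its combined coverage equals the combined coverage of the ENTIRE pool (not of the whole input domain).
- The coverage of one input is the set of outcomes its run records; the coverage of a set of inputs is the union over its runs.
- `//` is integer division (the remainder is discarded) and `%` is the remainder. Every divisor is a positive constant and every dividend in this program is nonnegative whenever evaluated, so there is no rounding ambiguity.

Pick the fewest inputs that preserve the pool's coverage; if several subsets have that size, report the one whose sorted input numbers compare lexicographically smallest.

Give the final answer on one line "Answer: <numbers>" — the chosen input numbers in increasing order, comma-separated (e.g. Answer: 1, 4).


input #1, d=9: events B2->E, B1->F, B3->F, B4->T, B6->S, B5->F, B9->E, B8->T, B10->F, B11->T; outcomes B1=F, B2=E, B3=F, B4=T, B5=F, B6=S, B8=T, B9=E, B10=F, B11=T
input #2, d=10: events B2->E, B1->F, B3->F, B4->T, B6->S, B5->F, B9->E, B8->T, B10->F, B11->T; outcomes B1=F, B2=E, B3=F, B4=T, B5=F, B6=S, B8=T, B9=E, B10=F, B11=T
input #3, d=21: events B2->E, B1->F, B3->F, B4->T, B6->S, B5->F, B9->E, B8->F, B10->T; outcomes B1=F, B2=E, B3=F, B4=T, B5=F, B6=S, B8=F, B9=E, B10=T
input #4, d=33: events B2->E, B1->F, B3->T, B4->T, B6->S, B5->F, B9->E, B8->T, B10->F, B11->T; outcomes B1=F, B2=E, B3=T, B4=T, B5=F, B6=S, B8=T, B9=E, B10=F, B11=T
input #5, d=34: events B2->E, B1->F, B3->T, B4->T, B6->E, B7->S, B5->F, B9->E, B8->T, B10->F, B11->T; outcomes B1=F, B2=E, B3=T, B4=T, B5=F, B6=E, B7=S, B8=T, B9=E, B10=F, B11=T
input #6, d=11: events B2->E, B1->F, B3->F, B4->T, B6->S, B5->F, B9->E, B8->F, B10->T; outcomes B1=F, B2=E, B3=F, B4=T, B5=F, B6=S, B8=F, B9=E, B10=T
input #7, d=29: events B2->E, B1->F, B3->F, B4->T, B6->S, B5->F, B9->E, B8->T, B10->F, B11->T; outcomes B1=F, B2=E, B3=F, B4=T, B5=F, B6=S, B8=T, B9=E, B10=F, B11=T
input #8, d=31: events B2->E, B1->F, B3->T, B4->T, B6->S, B5->F, B9->E, B8->F, B10->T; outcomes B1=F, B2=E, B3=T, B4=T, B5=F, B6=S, B8=F, B9=E, B10=T
input #9, d=12: events B2->E, B1->F, B3->F, B4->T, B6->S, B5->F, B9->E, B8->T, B10->F, B11->T; outcomes B1=F, B2=E, B3=F, B4=T, B5=F, B6=S, B8=T, B9=E, B10=F, B11=T
together the pool reaches 15 outcomes: B1=F, B2=E, B3=T, B3=F, B4=T, B5=F, B6=S, B6=E, B7=S, B8=T, B8=F, B9=E, B10=T, B10=F, B11=T
no size-1 subset reaches all 15 outcomes (best union: 11/15)
size 2: inputs {3, 5} cover all 15 outcomes, and no lexicographically smaller subset of this size does
Answer: 3, 5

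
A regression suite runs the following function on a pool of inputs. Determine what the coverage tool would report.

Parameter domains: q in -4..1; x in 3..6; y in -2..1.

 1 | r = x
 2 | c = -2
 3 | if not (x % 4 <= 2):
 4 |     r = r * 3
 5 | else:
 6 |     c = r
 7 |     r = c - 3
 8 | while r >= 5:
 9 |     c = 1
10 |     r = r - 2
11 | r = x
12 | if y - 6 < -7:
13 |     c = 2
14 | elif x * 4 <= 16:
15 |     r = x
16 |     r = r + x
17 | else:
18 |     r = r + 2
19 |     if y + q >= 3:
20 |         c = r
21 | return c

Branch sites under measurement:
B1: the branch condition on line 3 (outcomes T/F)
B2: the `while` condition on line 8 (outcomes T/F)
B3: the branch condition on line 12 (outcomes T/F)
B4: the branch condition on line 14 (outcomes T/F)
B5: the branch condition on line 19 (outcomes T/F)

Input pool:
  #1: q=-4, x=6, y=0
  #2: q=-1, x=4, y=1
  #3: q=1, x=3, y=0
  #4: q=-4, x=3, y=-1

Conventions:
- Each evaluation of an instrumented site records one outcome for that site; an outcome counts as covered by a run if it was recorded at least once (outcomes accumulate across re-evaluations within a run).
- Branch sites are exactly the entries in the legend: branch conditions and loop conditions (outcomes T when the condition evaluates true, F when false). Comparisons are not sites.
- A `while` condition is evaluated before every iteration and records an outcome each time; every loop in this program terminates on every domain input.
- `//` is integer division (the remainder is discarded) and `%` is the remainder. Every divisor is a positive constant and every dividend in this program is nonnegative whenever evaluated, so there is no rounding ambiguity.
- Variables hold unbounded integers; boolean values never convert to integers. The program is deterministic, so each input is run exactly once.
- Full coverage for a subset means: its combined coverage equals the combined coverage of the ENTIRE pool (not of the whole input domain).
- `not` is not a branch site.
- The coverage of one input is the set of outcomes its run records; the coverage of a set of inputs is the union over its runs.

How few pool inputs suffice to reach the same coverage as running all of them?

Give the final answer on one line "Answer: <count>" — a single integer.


input #1 (q=-4, x=6, y=0): covers B1=F, B2=F, B3=F, B4=F, B5=F
input #2 (q=-1, x=4, y=1): covers B1=F, B2=F, B3=F, B4=T
input #3 (q=1, x=3, y=0): covers B1=T, B2=T, B2=F, B3=F, B4=T
input #4 (q=-4, x=3, y=-1): covers B1=T, B2=T, B2=F, B3=F, B4=T
the full pool covers 8 outcomes: B1=T, B1=F, B2=T, B2=F, B3=F, B4=T, B4=F, B5=F
checked all size-1 subsets: none covers 8 outcomes (max 5/8)
at size 2, {1, 3} reaches all 8 outcomes; every lexicographically earlier size-2 subset fails
Answer: 2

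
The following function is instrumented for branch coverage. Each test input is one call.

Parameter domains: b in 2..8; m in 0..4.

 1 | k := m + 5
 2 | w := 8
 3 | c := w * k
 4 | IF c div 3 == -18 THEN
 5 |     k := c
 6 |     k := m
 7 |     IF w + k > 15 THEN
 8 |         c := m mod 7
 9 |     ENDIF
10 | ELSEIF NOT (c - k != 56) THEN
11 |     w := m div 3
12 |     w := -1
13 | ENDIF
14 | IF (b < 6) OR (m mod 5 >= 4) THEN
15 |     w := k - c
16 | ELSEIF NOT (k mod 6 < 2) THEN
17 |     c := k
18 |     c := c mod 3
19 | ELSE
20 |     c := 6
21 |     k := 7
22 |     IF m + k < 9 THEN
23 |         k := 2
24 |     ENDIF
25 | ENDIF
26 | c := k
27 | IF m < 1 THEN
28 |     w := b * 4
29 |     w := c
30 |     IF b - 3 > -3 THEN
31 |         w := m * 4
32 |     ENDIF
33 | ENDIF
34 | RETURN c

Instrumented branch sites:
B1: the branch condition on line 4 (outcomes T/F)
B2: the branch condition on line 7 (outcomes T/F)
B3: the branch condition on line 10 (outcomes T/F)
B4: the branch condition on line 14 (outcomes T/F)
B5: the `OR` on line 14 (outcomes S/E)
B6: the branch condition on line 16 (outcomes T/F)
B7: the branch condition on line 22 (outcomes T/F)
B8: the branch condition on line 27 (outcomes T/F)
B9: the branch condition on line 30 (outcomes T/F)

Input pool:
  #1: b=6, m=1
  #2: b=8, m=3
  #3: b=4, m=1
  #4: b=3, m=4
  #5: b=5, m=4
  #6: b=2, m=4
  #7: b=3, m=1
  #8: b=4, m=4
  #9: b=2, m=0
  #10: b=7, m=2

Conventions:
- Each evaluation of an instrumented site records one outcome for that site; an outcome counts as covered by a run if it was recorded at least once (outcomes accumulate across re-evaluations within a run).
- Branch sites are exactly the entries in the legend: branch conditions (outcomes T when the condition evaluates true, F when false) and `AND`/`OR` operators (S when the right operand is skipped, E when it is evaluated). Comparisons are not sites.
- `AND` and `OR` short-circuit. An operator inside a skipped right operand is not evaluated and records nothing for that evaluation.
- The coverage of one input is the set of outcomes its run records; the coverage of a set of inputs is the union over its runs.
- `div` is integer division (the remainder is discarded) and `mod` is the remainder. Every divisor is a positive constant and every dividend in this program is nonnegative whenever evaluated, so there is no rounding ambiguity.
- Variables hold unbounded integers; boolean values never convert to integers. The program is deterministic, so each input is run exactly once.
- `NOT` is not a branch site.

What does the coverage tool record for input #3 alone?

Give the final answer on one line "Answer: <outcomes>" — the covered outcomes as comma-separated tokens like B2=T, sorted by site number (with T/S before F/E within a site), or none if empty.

Tracing the run of input #3 (b=4, m=1):
  B1->F, B3->F, B5->S, B4->T, B8->F
deduplicating events, the covered set is: B1=F, B3=F, B4=T, B5=S, B8=F

Answer: B1=F, B3=F, B4=T, B5=S, B8=F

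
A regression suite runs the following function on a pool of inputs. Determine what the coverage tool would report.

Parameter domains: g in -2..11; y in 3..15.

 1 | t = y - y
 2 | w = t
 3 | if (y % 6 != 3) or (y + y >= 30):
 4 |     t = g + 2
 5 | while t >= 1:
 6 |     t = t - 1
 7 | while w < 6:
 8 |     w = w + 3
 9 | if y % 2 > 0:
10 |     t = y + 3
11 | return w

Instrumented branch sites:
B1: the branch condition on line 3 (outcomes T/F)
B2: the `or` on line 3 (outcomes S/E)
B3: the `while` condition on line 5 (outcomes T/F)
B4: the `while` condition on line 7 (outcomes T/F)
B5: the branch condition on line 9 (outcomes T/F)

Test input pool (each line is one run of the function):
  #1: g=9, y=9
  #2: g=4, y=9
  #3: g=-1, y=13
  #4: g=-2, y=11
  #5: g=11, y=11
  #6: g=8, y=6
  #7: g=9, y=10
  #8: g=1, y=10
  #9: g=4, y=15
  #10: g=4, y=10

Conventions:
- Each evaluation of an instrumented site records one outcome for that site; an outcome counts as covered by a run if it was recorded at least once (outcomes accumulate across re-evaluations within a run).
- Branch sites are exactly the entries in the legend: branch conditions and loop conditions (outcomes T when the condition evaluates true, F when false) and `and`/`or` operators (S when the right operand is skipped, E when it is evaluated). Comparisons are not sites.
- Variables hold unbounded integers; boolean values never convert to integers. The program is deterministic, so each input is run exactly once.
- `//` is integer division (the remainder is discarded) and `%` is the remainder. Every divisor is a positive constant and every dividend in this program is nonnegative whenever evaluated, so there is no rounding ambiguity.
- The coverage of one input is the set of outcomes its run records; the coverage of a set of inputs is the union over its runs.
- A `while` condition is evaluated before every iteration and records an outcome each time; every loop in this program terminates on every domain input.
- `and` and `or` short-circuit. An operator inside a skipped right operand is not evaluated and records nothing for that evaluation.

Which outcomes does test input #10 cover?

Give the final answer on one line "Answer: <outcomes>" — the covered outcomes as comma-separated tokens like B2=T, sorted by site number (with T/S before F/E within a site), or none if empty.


Simulating input #10 (g=4, y=10) step by step:
  B2->S, B1->T, B3->T, B3->T, B3->T, B3->T, B3->T, B3->T, B3->F, B4->T
  B4->T, B4->F, B5->F
collecting distinct outcomes: B1=T, B2=S, B3=T, B3=F, B4=T, B4=F, B5=F
Answer: B1=T, B2=S, B3=T, B3=F, B4=T, B4=F, B5=F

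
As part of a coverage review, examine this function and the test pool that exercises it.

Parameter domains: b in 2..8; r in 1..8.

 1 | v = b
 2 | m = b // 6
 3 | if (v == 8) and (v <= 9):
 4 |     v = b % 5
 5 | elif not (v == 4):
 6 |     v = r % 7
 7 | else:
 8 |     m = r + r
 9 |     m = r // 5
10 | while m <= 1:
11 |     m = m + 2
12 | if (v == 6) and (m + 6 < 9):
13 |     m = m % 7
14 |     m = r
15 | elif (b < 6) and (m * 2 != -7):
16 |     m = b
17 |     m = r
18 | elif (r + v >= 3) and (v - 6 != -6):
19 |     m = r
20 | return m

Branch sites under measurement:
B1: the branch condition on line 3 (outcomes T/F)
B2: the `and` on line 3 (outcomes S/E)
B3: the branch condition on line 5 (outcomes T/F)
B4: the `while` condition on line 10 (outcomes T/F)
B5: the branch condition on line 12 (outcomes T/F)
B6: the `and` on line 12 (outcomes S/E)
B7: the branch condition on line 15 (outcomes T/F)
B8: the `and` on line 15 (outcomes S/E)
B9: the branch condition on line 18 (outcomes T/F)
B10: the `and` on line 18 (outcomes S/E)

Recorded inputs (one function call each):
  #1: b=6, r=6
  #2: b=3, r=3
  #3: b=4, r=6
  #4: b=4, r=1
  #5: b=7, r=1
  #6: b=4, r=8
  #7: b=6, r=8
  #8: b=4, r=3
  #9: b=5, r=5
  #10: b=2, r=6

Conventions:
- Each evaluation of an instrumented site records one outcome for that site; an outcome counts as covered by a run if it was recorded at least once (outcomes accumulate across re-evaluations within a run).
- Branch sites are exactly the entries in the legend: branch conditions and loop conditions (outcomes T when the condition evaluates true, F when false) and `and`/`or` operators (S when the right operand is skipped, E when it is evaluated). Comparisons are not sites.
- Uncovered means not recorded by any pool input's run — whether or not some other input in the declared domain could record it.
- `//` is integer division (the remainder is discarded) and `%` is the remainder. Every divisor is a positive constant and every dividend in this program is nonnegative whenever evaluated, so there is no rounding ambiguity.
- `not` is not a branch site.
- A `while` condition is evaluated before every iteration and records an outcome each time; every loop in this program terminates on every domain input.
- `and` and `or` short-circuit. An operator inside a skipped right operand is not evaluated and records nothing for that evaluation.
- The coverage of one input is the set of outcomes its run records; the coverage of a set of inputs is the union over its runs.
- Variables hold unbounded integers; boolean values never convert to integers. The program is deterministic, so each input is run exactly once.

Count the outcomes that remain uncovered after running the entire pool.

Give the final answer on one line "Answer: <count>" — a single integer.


input #1, b=6, r=6: events B2->S, B1->F, B3->T, B4->T, B4->F, B6->E, B5->F, B8->S, B7->F, B10->E, B9->T; outcomes B1=F, B2=S, B3=T, B4=T, B4=F, B5=F, B6=E, B7=F, B8=S, B9=T, B10=E
input #2, b=3, r=3: events B2->S, B1->F, B3->T, B4->T, B4->F, B6->S, B5->F, B8->E, B7->T; outcomes B1=F, B2=S, B3=T, B4=T, B4=F, B5=F, B6=S, B7=T, B8=E
input #3, b=4, r=6: events B2->S, B1->F, B3->F, B4->T, B4->F, B6->S, B5->F, B8->E, B7->T; outcomes B1=F, B2=S, B3=F, B4=T, B4=F, B5=F, B6=S, B7=T, B8=E
input #4, b=4, r=1: events B2->S, B1->F, B3->F, B4->T, B4->F, B6->S, B5->F, B8->E, B7->T; outcomes B1=F, B2=S, B3=F, B4=T, B4=F, B5=F, B6=S, B7=T, B8=E
input #5, b=7, r=1: events B2->S, B1->F, B3->T, B4->T, B4->F, B6->S, B5->F, B8->S, B7->F, B10->S, B9->F; outcomes B1=F, B2=S, B3=T, B4=T, B4=F, B5=F, B6=S, B7=F, B8=S, B9=F, B10=S
input #6, b=4, r=8: events B2->S, B1->F, B3->F, B4->T, B4->F, B6->S, B5->F, B8->E, B7->T; outcomes B1=F, B2=S, B3=F, B4=T, B4=F, B5=F, B6=S, B7=T, B8=E
input #7, b=6, r=8: events B2->S, B1->F, B3->T, B4->T, B4->F, B6->S, B5->F, B8->S, B7->F, B10->E, B9->T; outcomes B1=F, B2=S, B3=T, B4=T, B4=F, B5=F, B6=S, B7=F, B8=S, B9=T, B10=E
input #8, b=4, r=3: events B2->S, B1->F, B3->F, B4->T, B4->F, B6->S, B5->F, B8->E, B7->T; outcomes B1=F, B2=S, B3=F, B4=T, B4=F, B5=F, B6=S, B7=T, B8=E
input #9, b=5, r=5: events B2->S, B1->F, B3->T, B4->T, B4->F, B6->S, B5->F, B8->E, B7->T; outcomes B1=F, B2=S, B3=T, B4=T, B4=F, B5=F, B6=S, B7=T, B8=E
input #10, b=2, r=6: events B2->S, B1->F, B3->T, B4->T, B4->F, B6->E, B5->T; outcomes B1=F, B2=S, B3=T, B4=T, B4=F, B5=T, B6=E
union over the pool: B1=F, B2=S, B3=T, B3=F, B4=T, B4=F, B5=T, B5=F, B6=S, B6=E, B7=T, B7=F, B8=S, B8=E, B9=T, B9=F, B10=S, B10=E
uncovered (2 of 20): B1=T, B2=E
Answer: 2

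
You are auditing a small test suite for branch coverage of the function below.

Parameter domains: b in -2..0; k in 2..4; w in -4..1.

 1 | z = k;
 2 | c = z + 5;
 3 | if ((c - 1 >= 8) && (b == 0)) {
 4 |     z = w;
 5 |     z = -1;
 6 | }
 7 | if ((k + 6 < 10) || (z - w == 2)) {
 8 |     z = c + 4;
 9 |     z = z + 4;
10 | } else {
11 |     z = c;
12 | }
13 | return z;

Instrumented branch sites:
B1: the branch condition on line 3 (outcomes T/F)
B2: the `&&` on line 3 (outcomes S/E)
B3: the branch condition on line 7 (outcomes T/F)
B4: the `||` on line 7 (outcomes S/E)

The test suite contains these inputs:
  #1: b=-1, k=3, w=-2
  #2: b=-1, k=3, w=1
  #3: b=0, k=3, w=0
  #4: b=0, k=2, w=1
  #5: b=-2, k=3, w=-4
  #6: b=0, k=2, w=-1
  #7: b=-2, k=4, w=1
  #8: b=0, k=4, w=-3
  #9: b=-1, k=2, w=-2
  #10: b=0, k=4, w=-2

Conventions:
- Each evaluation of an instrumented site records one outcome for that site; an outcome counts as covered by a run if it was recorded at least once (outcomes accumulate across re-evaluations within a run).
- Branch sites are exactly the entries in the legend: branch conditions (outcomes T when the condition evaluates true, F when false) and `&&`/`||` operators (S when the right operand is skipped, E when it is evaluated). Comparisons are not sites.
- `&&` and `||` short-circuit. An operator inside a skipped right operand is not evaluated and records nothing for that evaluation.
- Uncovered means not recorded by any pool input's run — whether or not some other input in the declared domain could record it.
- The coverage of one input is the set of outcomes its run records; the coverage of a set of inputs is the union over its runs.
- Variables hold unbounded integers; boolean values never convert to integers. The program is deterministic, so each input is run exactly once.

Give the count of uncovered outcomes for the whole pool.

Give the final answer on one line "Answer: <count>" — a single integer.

#1 (b=-1, k=3, w=-2) -> B2->S, B1->F, B4->S, B3->T; covered: B1=F, B2=S, B3=T, B4=S
#2 (b=-1, k=3, w=1) -> B2->S, B1->F, B4->S, B3->T; covered: B1=F, B2=S, B3=T, B4=S
#3 (b=0, k=3, w=0) -> B2->S, B1->F, B4->S, B3->T; covered: B1=F, B2=S, B3=T, B4=S
#4 (b=0, k=2, w=1) -> B2->S, B1->F, B4->S, B3->T; covered: B1=F, B2=S, B3=T, B4=S
#5 (b=-2, k=3, w=-4) -> B2->S, B1->F, B4->S, B3->T; covered: B1=F, B2=S, B3=T, B4=S
#6 (b=0, k=2, w=-1) -> B2->S, B1->F, B4->S, B3->T; covered: B1=F, B2=S, B3=T, B4=S
#7 (b=-2, k=4, w=1) -> B2->E, B1->F, B4->E, B3->F; covered: B1=F, B2=E, B3=F, B4=E
#8 (b=0, k=4, w=-3) -> B2->E, B1->T, B4->E, B3->T; covered: B1=T, B2=E, B3=T, B4=E
#9 (b=-1, k=2, w=-2) -> B2->S, B1->F, B4->S, B3->T; covered: B1=F, B2=S, B3=T, B4=S
#10 (b=0, k=4, w=-2) -> B2->E, B1->T, B4->E, B3->F; covered: B1=T, B2=E, B3=F, B4=E
union over the pool: B1=T, B1=F, B2=S, B2=E, B3=T, B3=F, B4=S, B4=E
uncovered (0 of 8): none

Answer: 0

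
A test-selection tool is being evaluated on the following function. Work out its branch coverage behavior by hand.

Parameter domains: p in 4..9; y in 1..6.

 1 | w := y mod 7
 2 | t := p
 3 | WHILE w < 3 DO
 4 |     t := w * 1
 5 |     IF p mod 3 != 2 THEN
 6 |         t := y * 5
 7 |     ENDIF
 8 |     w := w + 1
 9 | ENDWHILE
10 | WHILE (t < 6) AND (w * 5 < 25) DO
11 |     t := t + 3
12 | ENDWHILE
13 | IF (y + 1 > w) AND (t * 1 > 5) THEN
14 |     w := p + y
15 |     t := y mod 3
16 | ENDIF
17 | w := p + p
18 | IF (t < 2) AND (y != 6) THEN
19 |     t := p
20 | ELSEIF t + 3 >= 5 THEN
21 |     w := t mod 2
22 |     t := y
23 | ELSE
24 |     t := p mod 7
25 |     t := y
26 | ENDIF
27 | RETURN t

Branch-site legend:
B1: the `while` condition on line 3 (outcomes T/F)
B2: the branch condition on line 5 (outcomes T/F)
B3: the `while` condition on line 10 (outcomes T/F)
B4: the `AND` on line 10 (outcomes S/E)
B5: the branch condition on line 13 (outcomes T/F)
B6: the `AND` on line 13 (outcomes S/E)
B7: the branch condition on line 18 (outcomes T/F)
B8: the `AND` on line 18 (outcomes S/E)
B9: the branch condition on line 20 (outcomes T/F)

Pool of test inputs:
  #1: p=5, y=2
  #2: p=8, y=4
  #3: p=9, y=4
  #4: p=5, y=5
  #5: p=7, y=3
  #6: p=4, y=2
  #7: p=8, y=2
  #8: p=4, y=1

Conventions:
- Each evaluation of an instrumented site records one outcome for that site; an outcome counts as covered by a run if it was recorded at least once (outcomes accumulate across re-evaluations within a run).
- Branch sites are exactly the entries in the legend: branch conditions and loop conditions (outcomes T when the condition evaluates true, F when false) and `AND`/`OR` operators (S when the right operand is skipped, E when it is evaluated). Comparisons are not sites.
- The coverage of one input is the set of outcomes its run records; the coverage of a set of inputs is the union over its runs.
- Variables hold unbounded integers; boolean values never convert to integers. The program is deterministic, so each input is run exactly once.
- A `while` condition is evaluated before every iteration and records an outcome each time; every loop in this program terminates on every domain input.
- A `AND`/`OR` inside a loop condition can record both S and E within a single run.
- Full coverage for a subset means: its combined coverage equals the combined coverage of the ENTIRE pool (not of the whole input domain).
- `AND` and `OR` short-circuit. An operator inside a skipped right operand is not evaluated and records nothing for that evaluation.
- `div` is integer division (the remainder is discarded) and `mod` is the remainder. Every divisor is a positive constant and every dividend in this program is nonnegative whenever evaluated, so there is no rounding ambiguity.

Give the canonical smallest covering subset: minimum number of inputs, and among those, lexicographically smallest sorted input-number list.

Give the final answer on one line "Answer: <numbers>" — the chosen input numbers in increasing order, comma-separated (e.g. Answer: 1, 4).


input #1, p=5, y=2: outcomes B1=T, B1=F, B2=F, B3=T, B3=F, B4=S, B4=E, B5=F, B6=S, B7=F, B8=S, B9=T
input #2, p=8, y=4: outcomes B1=F, B3=F, B4=S, B5=T, B6=E, B7=T, B8=E
input #3, p=9, y=4: outcomes B1=F, B3=F, B4=S, B5=T, B6=E, B7=T, B8=E
input #4, p=5, y=5: outcomes B1=F, B3=F, B4=E, B5=F, B6=E, B7=F, B8=S, B9=T
input #5, p=7, y=3: outcomes B1=F, B3=F, B4=S, B5=T, B6=E, B7=T, B8=E
input #6, p=4, y=2: outcomes B1=T, B1=F, B2=T, B3=F, B4=S, B5=F, B6=S, B7=F, B8=S, B9=T
input #7, p=8, y=2: outcomes B1=T, B1=F, B2=F, B3=T, B3=F, B4=S, B4=E, B5=F, B6=S, B7=F, B8=S, B9=T
input #8, p=4, y=1: outcomes B1=T, B1=F, B2=T, B3=T, B3=F, B4=S, B4=E, B5=F, B6=S, B7=F, B8=S, B9=T
pool-wide coverage (17 outcomes): B1=T, B1=F, B2=T, B2=F, B3=T, B3=F, B4=S, B4=E, B5=T, B5=F, B6=S, B6=E, B7=T, B7=F, B8=S, B8=E, B9=T
every size-1 subset falls short of the 17 outcomes (best: 12/17)
every size-2 subset falls short of the 17 outcomes (best: 16/17)
size 3: inputs {1, 2, 6} cover all 17 outcomes, and no lexicographically smaller subset of this size does
Answer: 1, 2, 6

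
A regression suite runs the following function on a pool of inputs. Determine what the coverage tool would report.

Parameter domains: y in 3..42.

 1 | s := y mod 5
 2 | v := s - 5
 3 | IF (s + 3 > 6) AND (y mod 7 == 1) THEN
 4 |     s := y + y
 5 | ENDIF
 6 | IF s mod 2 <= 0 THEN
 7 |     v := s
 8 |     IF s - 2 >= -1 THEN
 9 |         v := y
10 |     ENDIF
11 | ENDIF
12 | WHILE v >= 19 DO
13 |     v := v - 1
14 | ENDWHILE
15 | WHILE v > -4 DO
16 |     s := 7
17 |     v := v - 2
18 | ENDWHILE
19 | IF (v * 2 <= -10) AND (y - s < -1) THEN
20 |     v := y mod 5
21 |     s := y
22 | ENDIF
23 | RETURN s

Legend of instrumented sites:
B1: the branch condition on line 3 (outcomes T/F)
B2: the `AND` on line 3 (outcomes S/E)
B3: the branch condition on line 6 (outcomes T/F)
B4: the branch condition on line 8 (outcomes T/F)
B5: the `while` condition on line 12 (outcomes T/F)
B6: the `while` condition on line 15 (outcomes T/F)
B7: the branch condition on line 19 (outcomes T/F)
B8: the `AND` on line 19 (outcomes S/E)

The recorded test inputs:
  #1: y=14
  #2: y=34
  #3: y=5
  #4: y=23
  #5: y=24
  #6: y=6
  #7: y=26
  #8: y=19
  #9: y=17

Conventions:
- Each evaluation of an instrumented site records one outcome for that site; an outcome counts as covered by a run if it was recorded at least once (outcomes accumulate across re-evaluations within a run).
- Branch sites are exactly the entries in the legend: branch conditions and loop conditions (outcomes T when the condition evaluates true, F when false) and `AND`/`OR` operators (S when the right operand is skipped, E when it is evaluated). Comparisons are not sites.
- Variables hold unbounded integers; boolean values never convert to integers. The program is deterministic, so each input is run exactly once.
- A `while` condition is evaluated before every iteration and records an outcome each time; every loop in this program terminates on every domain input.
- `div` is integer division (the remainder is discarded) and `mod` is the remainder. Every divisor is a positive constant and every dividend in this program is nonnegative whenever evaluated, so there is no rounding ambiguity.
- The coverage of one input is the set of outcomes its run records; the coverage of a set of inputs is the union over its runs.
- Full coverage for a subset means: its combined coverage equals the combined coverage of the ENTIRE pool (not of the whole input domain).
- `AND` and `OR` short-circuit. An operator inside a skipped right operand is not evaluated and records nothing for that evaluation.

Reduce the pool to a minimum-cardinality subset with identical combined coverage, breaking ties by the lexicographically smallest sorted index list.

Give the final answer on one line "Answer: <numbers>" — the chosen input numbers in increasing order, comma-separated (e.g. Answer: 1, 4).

run #1 (y=14) runs B2->E, B1->F, B3->T, B4->T, B5->F, B6->T, B6->T, B6->T, B6->T, B6->T, B6->T, B6->T, B6->T, B6->T, ...; records B1=F, B2=E, B3=T, B4=T, B5=F, B6=T, B6=F, B7=F, B8=S
run #2 (y=34) runs B2->E, B1->F, B3->T, B4->T, B5->T, B5->T, B5->T, B5->T, B5->T, B5->T, B5->T, B5->T, B5->T, B5->T, ...; records B1=F, B2=E, B3=T, B4=T, B5=T, B5=F, B6=T, B6=F, B7=F, B8=S
run #3 (y=5) runs B2->S, B1->F, B3->T, B4->F, B5->F, B6->T, B6->T, B6->F, B8->S, B7->F; records B1=F, B2=S, B3=T, B4=F, B5=F, B6=T, B6=F, B7=F, B8=S
run #4 (y=23) runs B2->S, B1->F, B3->F, B5->F, B6->T, B6->F, B8->S, B7->F; records B1=F, B2=S, B3=F, B5=F, B6=T, B6=F, B7=F, B8=S
run #5 (y=24) runs B2->E, B1->F, B3->T, B4->T, B5->T, B5->T, B5->T, B5->T, B5->T, B5->T, B5->F, B6->T, B6->T, B6->T, ...; records B1=F, B2=E, B3=T, B4=T, B5=T, B5=F, B6=T, B6=F, B7=F, B8=S
run #6 (y=6) runs B2->S, B1->F, B3->F, B5->F, B6->F, B8->S, B7->F; records B1=F, B2=S, B3=F, B5=F, B6=F, B7=F, B8=S
run #7 (y=26) runs B2->S, B1->F, B3->F, B5->F, B6->F, B8->S, B7->F; records B1=F, B2=S, B3=F, B5=F, B6=F, B7=F, B8=S
run #8 (y=19) runs B2->E, B1->F, B3->T, B4->T, B5->T, B5->F, B6->T, B6->T, B6->T, B6->T, B6->T, B6->T, B6->T, B6->T, ...; records B1=F, B2=E, B3=T, B4=T, B5=T, B5=F, B6=T, B6=F, B7=F, B8=S
run #9 (y=17) runs B2->S, B1->F, B3->T, B4->T, B5->F, B6->T, B6->T, B6->T, B6->T, B6->T, B6->T, B6->T, B6->T, B6->T, ...; records B1=F, B2=S, B3=T, B4=T, B5=F, B6=T, B6=F, B7=F, B8=E
union over all inputs: B1=F, B2=S, B2=E, B3=T, B3=F, B4=T, B4=F, B5=T, B5=F, B6=T, B6=F, B7=F, B8=S, B8=E (14 outcomes)
size 1 is not enough: best union over all size-1 subsets is 10/14
size 2 is not enough: best union over all size-2 subsets is 12/14
size 3 is not enough: best union over all size-3 subsets is 13/14
at size 4, {2, 3, 4, 9} reaches all 14 outcomes; every lexicographically earlier size-4 subset fails

Answer: 2, 3, 4, 9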